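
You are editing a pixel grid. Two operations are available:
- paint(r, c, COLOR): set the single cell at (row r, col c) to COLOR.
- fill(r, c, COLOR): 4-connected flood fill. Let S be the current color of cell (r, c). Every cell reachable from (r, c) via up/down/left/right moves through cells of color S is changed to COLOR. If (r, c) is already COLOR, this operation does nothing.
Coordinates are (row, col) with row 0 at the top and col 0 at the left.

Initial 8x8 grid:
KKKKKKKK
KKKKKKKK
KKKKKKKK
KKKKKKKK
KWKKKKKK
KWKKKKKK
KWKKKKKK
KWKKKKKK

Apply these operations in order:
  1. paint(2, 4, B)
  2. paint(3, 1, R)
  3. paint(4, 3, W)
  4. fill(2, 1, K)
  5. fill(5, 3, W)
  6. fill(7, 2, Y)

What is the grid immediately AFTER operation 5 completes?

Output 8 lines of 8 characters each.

After op 1 paint(2,4,B):
KKKKKKKK
KKKKKKKK
KKKKBKKK
KKKKKKKK
KWKKKKKK
KWKKKKKK
KWKKKKKK
KWKKKKKK
After op 2 paint(3,1,R):
KKKKKKKK
KKKKKKKK
KKKKBKKK
KRKKKKKK
KWKKKKKK
KWKKKKKK
KWKKKKKK
KWKKKKKK
After op 3 paint(4,3,W):
KKKKKKKK
KKKKKKKK
KKKKBKKK
KRKKKKKK
KWKWKKKK
KWKKKKKK
KWKKKKKK
KWKKKKKK
After op 4 fill(2,1,K) [0 cells changed]:
KKKKKKKK
KKKKKKKK
KKKKBKKK
KRKKKKKK
KWKWKKKK
KWKKKKKK
KWKKKKKK
KWKKKKKK
After op 5 fill(5,3,W) [57 cells changed]:
WWWWWWWW
WWWWWWWW
WWWWBWWW
WRWWWWWW
WWWWWWWW
WWWWWWWW
WWWWWWWW
WWWWWWWW

Answer: WWWWWWWW
WWWWWWWW
WWWWBWWW
WRWWWWWW
WWWWWWWW
WWWWWWWW
WWWWWWWW
WWWWWWWW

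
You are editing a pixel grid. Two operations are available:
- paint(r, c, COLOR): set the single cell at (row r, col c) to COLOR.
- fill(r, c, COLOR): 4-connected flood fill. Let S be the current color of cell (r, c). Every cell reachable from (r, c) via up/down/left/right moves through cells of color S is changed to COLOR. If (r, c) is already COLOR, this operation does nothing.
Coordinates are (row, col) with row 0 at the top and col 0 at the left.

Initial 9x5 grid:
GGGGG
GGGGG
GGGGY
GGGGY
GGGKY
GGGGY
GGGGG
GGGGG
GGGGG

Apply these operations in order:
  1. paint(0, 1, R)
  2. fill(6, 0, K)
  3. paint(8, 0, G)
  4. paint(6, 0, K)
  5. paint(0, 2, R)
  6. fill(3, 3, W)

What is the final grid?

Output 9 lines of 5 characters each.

After op 1 paint(0,1,R):
GRGGG
GGGGG
GGGGY
GGGGY
GGGKY
GGGGY
GGGGG
GGGGG
GGGGG
After op 2 fill(6,0,K) [39 cells changed]:
KRKKK
KKKKK
KKKKY
KKKKY
KKKKY
KKKKY
KKKKK
KKKKK
KKKKK
After op 3 paint(8,0,G):
KRKKK
KKKKK
KKKKY
KKKKY
KKKKY
KKKKY
KKKKK
KKKKK
GKKKK
After op 4 paint(6,0,K):
KRKKK
KKKKK
KKKKY
KKKKY
KKKKY
KKKKY
KKKKK
KKKKK
GKKKK
After op 5 paint(0,2,R):
KRRKK
KKKKK
KKKKY
KKKKY
KKKKY
KKKKY
KKKKK
KKKKK
GKKKK
After op 6 fill(3,3,W) [38 cells changed]:
WRRWW
WWWWW
WWWWY
WWWWY
WWWWY
WWWWY
WWWWW
WWWWW
GWWWW

Answer: WRRWW
WWWWW
WWWWY
WWWWY
WWWWY
WWWWY
WWWWW
WWWWW
GWWWW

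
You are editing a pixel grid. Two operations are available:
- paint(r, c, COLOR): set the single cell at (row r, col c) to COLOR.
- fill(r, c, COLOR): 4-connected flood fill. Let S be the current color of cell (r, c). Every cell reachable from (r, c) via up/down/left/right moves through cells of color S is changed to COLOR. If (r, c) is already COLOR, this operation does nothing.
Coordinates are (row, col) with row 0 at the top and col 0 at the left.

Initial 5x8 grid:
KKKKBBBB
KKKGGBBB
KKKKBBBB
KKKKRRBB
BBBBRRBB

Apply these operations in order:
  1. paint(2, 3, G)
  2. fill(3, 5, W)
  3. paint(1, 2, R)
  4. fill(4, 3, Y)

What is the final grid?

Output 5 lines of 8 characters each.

After op 1 paint(2,3,G):
KKKKBBBB
KKKGGBBB
KKKGBBBB
KKKKRRBB
BBBBRRBB
After op 2 fill(3,5,W) [4 cells changed]:
KKKKBBBB
KKKGGBBB
KKKGBBBB
KKKKWWBB
BBBBWWBB
After op 3 paint(1,2,R):
KKKKBBBB
KKRGGBBB
KKKGBBBB
KKKKWWBB
BBBBWWBB
After op 4 fill(4,3,Y) [4 cells changed]:
KKKKBBBB
KKRGGBBB
KKKGBBBB
KKKKWWBB
YYYYWWBB

Answer: KKKKBBBB
KKRGGBBB
KKKGBBBB
KKKKWWBB
YYYYWWBB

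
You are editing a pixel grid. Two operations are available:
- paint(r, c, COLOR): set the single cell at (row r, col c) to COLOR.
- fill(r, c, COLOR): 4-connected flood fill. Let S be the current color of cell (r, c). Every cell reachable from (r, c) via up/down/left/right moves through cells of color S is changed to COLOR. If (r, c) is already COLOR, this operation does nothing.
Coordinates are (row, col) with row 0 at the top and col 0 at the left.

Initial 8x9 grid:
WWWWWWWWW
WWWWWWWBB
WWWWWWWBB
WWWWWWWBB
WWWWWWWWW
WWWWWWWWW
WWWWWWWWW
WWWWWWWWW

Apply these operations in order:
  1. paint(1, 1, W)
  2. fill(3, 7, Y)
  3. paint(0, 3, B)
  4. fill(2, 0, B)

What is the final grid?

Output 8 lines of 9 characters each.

Answer: BBBBBBBBB
BBBBBBBYY
BBBBBBBYY
BBBBBBBYY
BBBBBBBBB
BBBBBBBBB
BBBBBBBBB
BBBBBBBBB

Derivation:
After op 1 paint(1,1,W):
WWWWWWWWW
WWWWWWWBB
WWWWWWWBB
WWWWWWWBB
WWWWWWWWW
WWWWWWWWW
WWWWWWWWW
WWWWWWWWW
After op 2 fill(3,7,Y) [6 cells changed]:
WWWWWWWWW
WWWWWWWYY
WWWWWWWYY
WWWWWWWYY
WWWWWWWWW
WWWWWWWWW
WWWWWWWWW
WWWWWWWWW
After op 3 paint(0,3,B):
WWWBWWWWW
WWWWWWWYY
WWWWWWWYY
WWWWWWWYY
WWWWWWWWW
WWWWWWWWW
WWWWWWWWW
WWWWWWWWW
After op 4 fill(2,0,B) [65 cells changed]:
BBBBBBBBB
BBBBBBBYY
BBBBBBBYY
BBBBBBBYY
BBBBBBBBB
BBBBBBBBB
BBBBBBBBB
BBBBBBBBB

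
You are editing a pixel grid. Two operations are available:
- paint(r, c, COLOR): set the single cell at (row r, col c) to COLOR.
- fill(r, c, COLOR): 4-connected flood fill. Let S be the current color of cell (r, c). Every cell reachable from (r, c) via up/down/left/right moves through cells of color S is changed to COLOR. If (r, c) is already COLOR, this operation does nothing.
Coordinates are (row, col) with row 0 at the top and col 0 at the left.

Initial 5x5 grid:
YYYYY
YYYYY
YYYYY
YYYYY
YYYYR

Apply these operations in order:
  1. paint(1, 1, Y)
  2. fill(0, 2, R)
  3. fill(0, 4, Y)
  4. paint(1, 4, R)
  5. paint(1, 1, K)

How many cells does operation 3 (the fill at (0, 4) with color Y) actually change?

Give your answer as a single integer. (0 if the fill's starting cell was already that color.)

Answer: 25

Derivation:
After op 1 paint(1,1,Y):
YYYYY
YYYYY
YYYYY
YYYYY
YYYYR
After op 2 fill(0,2,R) [24 cells changed]:
RRRRR
RRRRR
RRRRR
RRRRR
RRRRR
After op 3 fill(0,4,Y) [25 cells changed]:
YYYYY
YYYYY
YYYYY
YYYYY
YYYYY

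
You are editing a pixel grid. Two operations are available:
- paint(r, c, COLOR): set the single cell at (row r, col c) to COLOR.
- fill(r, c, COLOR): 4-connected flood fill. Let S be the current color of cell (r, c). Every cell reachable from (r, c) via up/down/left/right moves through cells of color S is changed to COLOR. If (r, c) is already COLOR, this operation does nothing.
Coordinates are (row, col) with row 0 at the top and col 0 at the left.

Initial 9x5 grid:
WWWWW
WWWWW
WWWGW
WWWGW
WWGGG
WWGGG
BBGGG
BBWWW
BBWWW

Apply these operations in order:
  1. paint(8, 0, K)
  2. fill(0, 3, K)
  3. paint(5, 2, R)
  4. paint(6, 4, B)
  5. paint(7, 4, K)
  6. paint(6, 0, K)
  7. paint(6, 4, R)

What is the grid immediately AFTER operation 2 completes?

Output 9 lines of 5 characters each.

Answer: KKKKK
KKKKK
KKKGK
KKKGK
KKGGG
KKGGG
BBGGG
BBWWW
KBWWW

Derivation:
After op 1 paint(8,0,K):
WWWWW
WWWWW
WWWGW
WWWGW
WWGGG
WWGGG
BBGGG
BBWWW
KBWWW
After op 2 fill(0,3,K) [22 cells changed]:
KKKKK
KKKKK
KKKGK
KKKGK
KKGGG
KKGGG
BBGGG
BBWWW
KBWWW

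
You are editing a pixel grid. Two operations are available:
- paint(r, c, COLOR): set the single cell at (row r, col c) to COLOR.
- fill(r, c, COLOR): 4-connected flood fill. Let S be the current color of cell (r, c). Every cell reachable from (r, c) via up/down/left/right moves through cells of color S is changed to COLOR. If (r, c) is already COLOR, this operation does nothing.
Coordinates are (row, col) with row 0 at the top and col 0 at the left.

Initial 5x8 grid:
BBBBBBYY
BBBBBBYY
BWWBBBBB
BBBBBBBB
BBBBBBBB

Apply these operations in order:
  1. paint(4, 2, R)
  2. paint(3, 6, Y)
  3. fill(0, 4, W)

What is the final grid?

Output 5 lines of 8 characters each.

Answer: WWWWWWYY
WWWWWWYY
WWWWWWWW
WWWWWWYW
WWRWWWWW

Derivation:
After op 1 paint(4,2,R):
BBBBBBYY
BBBBBBYY
BWWBBBBB
BBBBBBBB
BBRBBBBB
After op 2 paint(3,6,Y):
BBBBBBYY
BBBBBBYY
BWWBBBBB
BBBBBBYB
BBRBBBBB
After op 3 fill(0,4,W) [32 cells changed]:
WWWWWWYY
WWWWWWYY
WWWWWWWW
WWWWWWYW
WWRWWWWW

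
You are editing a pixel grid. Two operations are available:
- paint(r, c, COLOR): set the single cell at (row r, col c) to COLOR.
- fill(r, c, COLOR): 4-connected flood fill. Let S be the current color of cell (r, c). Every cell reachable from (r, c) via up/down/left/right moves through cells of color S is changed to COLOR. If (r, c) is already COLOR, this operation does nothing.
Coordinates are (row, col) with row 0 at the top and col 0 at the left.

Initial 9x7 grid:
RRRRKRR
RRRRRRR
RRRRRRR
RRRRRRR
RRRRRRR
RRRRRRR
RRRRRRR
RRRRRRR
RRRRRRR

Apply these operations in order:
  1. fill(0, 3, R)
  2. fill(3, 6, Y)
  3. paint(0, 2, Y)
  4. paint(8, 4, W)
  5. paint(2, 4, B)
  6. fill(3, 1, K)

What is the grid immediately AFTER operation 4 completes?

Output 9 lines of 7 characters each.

Answer: YYYYKYY
YYYYYYY
YYYYYYY
YYYYYYY
YYYYYYY
YYYYYYY
YYYYYYY
YYYYYYY
YYYYWYY

Derivation:
After op 1 fill(0,3,R) [0 cells changed]:
RRRRKRR
RRRRRRR
RRRRRRR
RRRRRRR
RRRRRRR
RRRRRRR
RRRRRRR
RRRRRRR
RRRRRRR
After op 2 fill(3,6,Y) [62 cells changed]:
YYYYKYY
YYYYYYY
YYYYYYY
YYYYYYY
YYYYYYY
YYYYYYY
YYYYYYY
YYYYYYY
YYYYYYY
After op 3 paint(0,2,Y):
YYYYKYY
YYYYYYY
YYYYYYY
YYYYYYY
YYYYYYY
YYYYYYY
YYYYYYY
YYYYYYY
YYYYYYY
After op 4 paint(8,4,W):
YYYYKYY
YYYYYYY
YYYYYYY
YYYYYYY
YYYYYYY
YYYYYYY
YYYYYYY
YYYYYYY
YYYYWYY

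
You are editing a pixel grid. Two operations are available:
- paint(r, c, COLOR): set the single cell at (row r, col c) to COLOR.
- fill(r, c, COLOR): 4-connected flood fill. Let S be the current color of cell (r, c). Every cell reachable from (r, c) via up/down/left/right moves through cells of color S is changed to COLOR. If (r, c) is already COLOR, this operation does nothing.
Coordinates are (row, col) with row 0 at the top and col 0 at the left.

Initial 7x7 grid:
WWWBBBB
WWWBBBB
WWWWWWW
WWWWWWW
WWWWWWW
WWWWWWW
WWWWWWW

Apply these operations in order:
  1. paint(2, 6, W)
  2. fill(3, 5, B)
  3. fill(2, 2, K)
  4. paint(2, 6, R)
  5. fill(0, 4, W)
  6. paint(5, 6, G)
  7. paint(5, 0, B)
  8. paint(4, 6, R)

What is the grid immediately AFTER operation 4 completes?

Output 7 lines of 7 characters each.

After op 1 paint(2,6,W):
WWWBBBB
WWWBBBB
WWWWWWW
WWWWWWW
WWWWWWW
WWWWWWW
WWWWWWW
After op 2 fill(3,5,B) [41 cells changed]:
BBBBBBB
BBBBBBB
BBBBBBB
BBBBBBB
BBBBBBB
BBBBBBB
BBBBBBB
After op 3 fill(2,2,K) [49 cells changed]:
KKKKKKK
KKKKKKK
KKKKKKK
KKKKKKK
KKKKKKK
KKKKKKK
KKKKKKK
After op 4 paint(2,6,R):
KKKKKKK
KKKKKKK
KKKKKKR
KKKKKKK
KKKKKKK
KKKKKKK
KKKKKKK

Answer: KKKKKKK
KKKKKKK
KKKKKKR
KKKKKKK
KKKKKKK
KKKKKKK
KKKKKKK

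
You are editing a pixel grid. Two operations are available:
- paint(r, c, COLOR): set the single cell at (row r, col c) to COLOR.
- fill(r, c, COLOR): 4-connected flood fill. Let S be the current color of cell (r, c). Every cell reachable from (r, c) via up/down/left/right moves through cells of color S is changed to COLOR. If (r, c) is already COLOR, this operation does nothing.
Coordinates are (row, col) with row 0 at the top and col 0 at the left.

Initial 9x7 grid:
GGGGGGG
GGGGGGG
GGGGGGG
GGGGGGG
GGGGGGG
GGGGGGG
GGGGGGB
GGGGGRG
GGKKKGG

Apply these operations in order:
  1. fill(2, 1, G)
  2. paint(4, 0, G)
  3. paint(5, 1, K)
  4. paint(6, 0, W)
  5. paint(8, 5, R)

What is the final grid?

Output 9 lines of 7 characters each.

Answer: GGGGGGG
GGGGGGG
GGGGGGG
GGGGGGG
GGGGGGG
GKGGGGG
WGGGGGB
GGGGGRG
GGKKKRG

Derivation:
After op 1 fill(2,1,G) [0 cells changed]:
GGGGGGG
GGGGGGG
GGGGGGG
GGGGGGG
GGGGGGG
GGGGGGG
GGGGGGB
GGGGGRG
GGKKKGG
After op 2 paint(4,0,G):
GGGGGGG
GGGGGGG
GGGGGGG
GGGGGGG
GGGGGGG
GGGGGGG
GGGGGGB
GGGGGRG
GGKKKGG
After op 3 paint(5,1,K):
GGGGGGG
GGGGGGG
GGGGGGG
GGGGGGG
GGGGGGG
GKGGGGG
GGGGGGB
GGGGGRG
GGKKKGG
After op 4 paint(6,0,W):
GGGGGGG
GGGGGGG
GGGGGGG
GGGGGGG
GGGGGGG
GKGGGGG
WGGGGGB
GGGGGRG
GGKKKGG
After op 5 paint(8,5,R):
GGGGGGG
GGGGGGG
GGGGGGG
GGGGGGG
GGGGGGG
GKGGGGG
WGGGGGB
GGGGGRG
GGKKKRG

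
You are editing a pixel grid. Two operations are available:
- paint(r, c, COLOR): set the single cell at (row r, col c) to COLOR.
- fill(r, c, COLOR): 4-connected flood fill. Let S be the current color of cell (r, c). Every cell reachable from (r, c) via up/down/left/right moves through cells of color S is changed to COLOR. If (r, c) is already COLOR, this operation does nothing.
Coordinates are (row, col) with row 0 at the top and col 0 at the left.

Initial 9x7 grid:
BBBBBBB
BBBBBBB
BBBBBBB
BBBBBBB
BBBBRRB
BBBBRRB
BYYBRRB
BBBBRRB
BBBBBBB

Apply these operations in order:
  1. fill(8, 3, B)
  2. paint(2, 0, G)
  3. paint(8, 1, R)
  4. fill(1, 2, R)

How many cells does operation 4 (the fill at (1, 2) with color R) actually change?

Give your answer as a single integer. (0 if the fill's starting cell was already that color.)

After op 1 fill(8,3,B) [0 cells changed]:
BBBBBBB
BBBBBBB
BBBBBBB
BBBBBBB
BBBBRRB
BBBBRRB
BYYBRRB
BBBBRRB
BBBBBBB
After op 2 paint(2,0,G):
BBBBBBB
BBBBBBB
GBBBBBB
BBBBBBB
BBBBRRB
BBBBRRB
BYYBRRB
BBBBRRB
BBBBBBB
After op 3 paint(8,1,R):
BBBBBBB
BBBBBBB
GBBBBBB
BBBBBBB
BBBBRRB
BBBBRRB
BYYBRRB
BBBBRRB
BRBBBBB
After op 4 fill(1,2,R) [51 cells changed]:
RRRRRRR
RRRRRRR
GRRRRRR
RRRRRRR
RRRRRRR
RRRRRRR
RYYRRRR
RRRRRRR
RRRRRRR

Answer: 51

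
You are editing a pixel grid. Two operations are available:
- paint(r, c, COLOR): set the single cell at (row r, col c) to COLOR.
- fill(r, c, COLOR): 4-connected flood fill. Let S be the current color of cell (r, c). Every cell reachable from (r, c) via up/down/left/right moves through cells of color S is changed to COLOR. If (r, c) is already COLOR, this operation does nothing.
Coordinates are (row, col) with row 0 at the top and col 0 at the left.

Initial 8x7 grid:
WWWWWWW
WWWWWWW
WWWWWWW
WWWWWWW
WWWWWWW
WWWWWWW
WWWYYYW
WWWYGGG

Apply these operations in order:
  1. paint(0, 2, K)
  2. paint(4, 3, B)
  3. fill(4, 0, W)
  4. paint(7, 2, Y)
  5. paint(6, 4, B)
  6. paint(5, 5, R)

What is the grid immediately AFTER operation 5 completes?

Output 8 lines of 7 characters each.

After op 1 paint(0,2,K):
WWKWWWW
WWWWWWW
WWWWWWW
WWWWWWW
WWWWWWW
WWWWWWW
WWWYYYW
WWWYGGG
After op 2 paint(4,3,B):
WWKWWWW
WWWWWWW
WWWWWWW
WWWWWWW
WWWBWWW
WWWWWWW
WWWYYYW
WWWYGGG
After op 3 fill(4,0,W) [0 cells changed]:
WWKWWWW
WWWWWWW
WWWWWWW
WWWWWWW
WWWBWWW
WWWWWWW
WWWYYYW
WWWYGGG
After op 4 paint(7,2,Y):
WWKWWWW
WWWWWWW
WWWWWWW
WWWWWWW
WWWBWWW
WWWWWWW
WWWYYYW
WWYYGGG
After op 5 paint(6,4,B):
WWKWWWW
WWWWWWW
WWWWWWW
WWWWWWW
WWWBWWW
WWWWWWW
WWWYBYW
WWYYGGG

Answer: WWKWWWW
WWWWWWW
WWWWWWW
WWWWWWW
WWWBWWW
WWWWWWW
WWWYBYW
WWYYGGG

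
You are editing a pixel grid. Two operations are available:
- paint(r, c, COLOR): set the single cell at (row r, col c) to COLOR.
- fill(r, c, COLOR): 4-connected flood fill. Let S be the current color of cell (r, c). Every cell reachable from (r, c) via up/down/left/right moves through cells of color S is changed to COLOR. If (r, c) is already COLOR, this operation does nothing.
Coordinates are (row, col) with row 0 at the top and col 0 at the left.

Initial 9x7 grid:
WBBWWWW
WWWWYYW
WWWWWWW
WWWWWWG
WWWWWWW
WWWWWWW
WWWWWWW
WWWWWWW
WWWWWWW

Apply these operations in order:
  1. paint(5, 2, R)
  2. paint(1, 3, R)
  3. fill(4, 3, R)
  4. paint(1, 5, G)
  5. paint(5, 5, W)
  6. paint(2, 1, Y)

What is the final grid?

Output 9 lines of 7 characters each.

Answer: RBBRRRR
RRRRYGR
RYRRRRR
RRRRRRG
RRRRRRR
RRRRRWR
RRRRRRR
RRRRRRR
RRRRRRR

Derivation:
After op 1 paint(5,2,R):
WBBWWWW
WWWWYYW
WWWWWWW
WWWWWWG
WWWWWWW
WWRWWWW
WWWWWWW
WWWWWWW
WWWWWWW
After op 2 paint(1,3,R):
WBBWWWW
WWWRYYW
WWWWWWW
WWWWWWG
WWWWWWW
WWRWWWW
WWWWWWW
WWWWWWW
WWWWWWW
After op 3 fill(4,3,R) [56 cells changed]:
RBBRRRR
RRRRYYR
RRRRRRR
RRRRRRG
RRRRRRR
RRRRRRR
RRRRRRR
RRRRRRR
RRRRRRR
After op 4 paint(1,5,G):
RBBRRRR
RRRRYGR
RRRRRRR
RRRRRRG
RRRRRRR
RRRRRRR
RRRRRRR
RRRRRRR
RRRRRRR
After op 5 paint(5,5,W):
RBBRRRR
RRRRYGR
RRRRRRR
RRRRRRG
RRRRRRR
RRRRRWR
RRRRRRR
RRRRRRR
RRRRRRR
After op 6 paint(2,1,Y):
RBBRRRR
RRRRYGR
RYRRRRR
RRRRRRG
RRRRRRR
RRRRRWR
RRRRRRR
RRRRRRR
RRRRRRR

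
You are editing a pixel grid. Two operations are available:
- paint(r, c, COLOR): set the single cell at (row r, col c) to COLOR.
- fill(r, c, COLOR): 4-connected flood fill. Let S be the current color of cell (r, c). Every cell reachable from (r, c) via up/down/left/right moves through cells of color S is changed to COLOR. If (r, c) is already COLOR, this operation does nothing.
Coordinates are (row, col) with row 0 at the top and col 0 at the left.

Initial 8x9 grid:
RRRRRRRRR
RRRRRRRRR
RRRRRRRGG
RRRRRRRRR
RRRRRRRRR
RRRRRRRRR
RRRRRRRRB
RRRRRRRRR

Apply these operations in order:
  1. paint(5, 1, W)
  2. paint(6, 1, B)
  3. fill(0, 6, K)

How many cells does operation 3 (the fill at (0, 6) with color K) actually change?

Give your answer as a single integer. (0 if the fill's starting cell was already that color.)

Answer: 67

Derivation:
After op 1 paint(5,1,W):
RRRRRRRRR
RRRRRRRRR
RRRRRRRGG
RRRRRRRRR
RRRRRRRRR
RWRRRRRRR
RRRRRRRRB
RRRRRRRRR
After op 2 paint(6,1,B):
RRRRRRRRR
RRRRRRRRR
RRRRRRRGG
RRRRRRRRR
RRRRRRRRR
RWRRRRRRR
RBRRRRRRB
RRRRRRRRR
After op 3 fill(0,6,K) [67 cells changed]:
KKKKKKKKK
KKKKKKKKK
KKKKKKKGG
KKKKKKKKK
KKKKKKKKK
KWKKKKKKK
KBKKKKKKB
KKKKKKKKK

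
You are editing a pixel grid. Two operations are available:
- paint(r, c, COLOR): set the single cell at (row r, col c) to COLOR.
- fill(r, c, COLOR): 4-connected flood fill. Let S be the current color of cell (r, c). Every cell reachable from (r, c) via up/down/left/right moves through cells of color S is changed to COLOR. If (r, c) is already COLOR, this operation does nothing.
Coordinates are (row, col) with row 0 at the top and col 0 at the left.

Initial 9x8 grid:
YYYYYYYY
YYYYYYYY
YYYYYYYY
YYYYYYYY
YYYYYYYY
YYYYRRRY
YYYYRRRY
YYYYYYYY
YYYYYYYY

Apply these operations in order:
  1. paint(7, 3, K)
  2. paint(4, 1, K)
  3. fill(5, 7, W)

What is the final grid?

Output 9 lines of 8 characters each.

Answer: WWWWWWWW
WWWWWWWW
WWWWWWWW
WWWWWWWW
WKWWWWWW
WWWWRRRW
WWWWRRRW
WWWKWWWW
WWWWWWWW

Derivation:
After op 1 paint(7,3,K):
YYYYYYYY
YYYYYYYY
YYYYYYYY
YYYYYYYY
YYYYYYYY
YYYYRRRY
YYYYRRRY
YYYKYYYY
YYYYYYYY
After op 2 paint(4,1,K):
YYYYYYYY
YYYYYYYY
YYYYYYYY
YYYYYYYY
YKYYYYYY
YYYYRRRY
YYYYRRRY
YYYKYYYY
YYYYYYYY
After op 3 fill(5,7,W) [64 cells changed]:
WWWWWWWW
WWWWWWWW
WWWWWWWW
WWWWWWWW
WKWWWWWW
WWWWRRRW
WWWWRRRW
WWWKWWWW
WWWWWWWW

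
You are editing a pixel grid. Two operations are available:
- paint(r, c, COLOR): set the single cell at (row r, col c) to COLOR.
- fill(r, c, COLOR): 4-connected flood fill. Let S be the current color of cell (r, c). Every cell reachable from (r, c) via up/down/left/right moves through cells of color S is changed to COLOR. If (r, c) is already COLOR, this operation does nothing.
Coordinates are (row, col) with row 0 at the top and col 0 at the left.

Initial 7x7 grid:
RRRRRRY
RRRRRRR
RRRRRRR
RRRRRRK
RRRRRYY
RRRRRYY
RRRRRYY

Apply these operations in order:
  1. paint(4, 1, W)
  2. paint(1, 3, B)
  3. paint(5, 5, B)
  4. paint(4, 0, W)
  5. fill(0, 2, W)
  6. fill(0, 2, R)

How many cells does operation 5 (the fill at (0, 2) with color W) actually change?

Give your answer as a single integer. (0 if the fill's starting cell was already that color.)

After op 1 paint(4,1,W):
RRRRRRY
RRRRRRR
RRRRRRR
RRRRRRK
RWRRRYY
RRRRRYY
RRRRRYY
After op 2 paint(1,3,B):
RRRRRRY
RRRBRRR
RRRRRRR
RRRRRRK
RWRRRYY
RRRRRYY
RRRRRYY
After op 3 paint(5,5,B):
RRRRRRY
RRRBRRR
RRRRRRR
RRRRRRK
RWRRRYY
RRRRRBY
RRRRRYY
After op 4 paint(4,0,W):
RRRRRRY
RRRBRRR
RRRRRRR
RRRRRRK
WWRRRYY
RRRRRBY
RRRRRYY
After op 5 fill(0,2,W) [38 cells changed]:
WWWWWWY
WWWBWWW
WWWWWWW
WWWWWWK
WWWWWYY
WWWWWBY
WWWWWYY

Answer: 38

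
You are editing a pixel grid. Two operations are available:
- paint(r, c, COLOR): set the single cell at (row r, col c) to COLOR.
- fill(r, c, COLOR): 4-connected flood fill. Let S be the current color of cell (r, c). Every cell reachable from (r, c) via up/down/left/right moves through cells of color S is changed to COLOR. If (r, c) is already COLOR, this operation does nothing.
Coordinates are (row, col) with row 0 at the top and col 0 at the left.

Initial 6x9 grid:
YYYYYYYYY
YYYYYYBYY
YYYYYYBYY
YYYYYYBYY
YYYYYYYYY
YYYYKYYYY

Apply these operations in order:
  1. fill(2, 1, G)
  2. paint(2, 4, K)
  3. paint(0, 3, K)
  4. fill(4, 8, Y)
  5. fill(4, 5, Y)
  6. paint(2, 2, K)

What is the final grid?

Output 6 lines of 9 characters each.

After op 1 fill(2,1,G) [50 cells changed]:
GGGGGGGGG
GGGGGGBGG
GGGGGGBGG
GGGGGGBGG
GGGGGGGGG
GGGGKGGGG
After op 2 paint(2,4,K):
GGGGGGGGG
GGGGGGBGG
GGGGKGBGG
GGGGGGBGG
GGGGGGGGG
GGGGKGGGG
After op 3 paint(0,3,K):
GGGKGGGGG
GGGGGGBGG
GGGGKGBGG
GGGGGGBGG
GGGGGGGGG
GGGGKGGGG
After op 4 fill(4,8,Y) [48 cells changed]:
YYYKYYYYY
YYYYYYBYY
YYYYKYBYY
YYYYYYBYY
YYYYYYYYY
YYYYKYYYY
After op 5 fill(4,5,Y) [0 cells changed]:
YYYKYYYYY
YYYYYYBYY
YYYYKYBYY
YYYYYYBYY
YYYYYYYYY
YYYYKYYYY
After op 6 paint(2,2,K):
YYYKYYYYY
YYYYYYBYY
YYKYKYBYY
YYYYYYBYY
YYYYYYYYY
YYYYKYYYY

Answer: YYYKYYYYY
YYYYYYBYY
YYKYKYBYY
YYYYYYBYY
YYYYYYYYY
YYYYKYYYY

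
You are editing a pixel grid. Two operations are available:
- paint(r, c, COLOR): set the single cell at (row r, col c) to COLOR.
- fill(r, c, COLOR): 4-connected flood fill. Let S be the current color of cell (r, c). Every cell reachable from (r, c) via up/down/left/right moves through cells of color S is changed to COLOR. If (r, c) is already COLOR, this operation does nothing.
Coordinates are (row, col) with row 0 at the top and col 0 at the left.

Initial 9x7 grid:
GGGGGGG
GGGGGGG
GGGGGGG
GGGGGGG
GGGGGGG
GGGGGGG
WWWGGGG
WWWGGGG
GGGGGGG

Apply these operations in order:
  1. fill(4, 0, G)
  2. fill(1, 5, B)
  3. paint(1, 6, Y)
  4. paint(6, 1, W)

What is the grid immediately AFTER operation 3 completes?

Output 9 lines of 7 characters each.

Answer: BBBBBBB
BBBBBBY
BBBBBBB
BBBBBBB
BBBBBBB
BBBBBBB
WWWBBBB
WWWBBBB
BBBBBBB

Derivation:
After op 1 fill(4,0,G) [0 cells changed]:
GGGGGGG
GGGGGGG
GGGGGGG
GGGGGGG
GGGGGGG
GGGGGGG
WWWGGGG
WWWGGGG
GGGGGGG
After op 2 fill(1,5,B) [57 cells changed]:
BBBBBBB
BBBBBBB
BBBBBBB
BBBBBBB
BBBBBBB
BBBBBBB
WWWBBBB
WWWBBBB
BBBBBBB
After op 3 paint(1,6,Y):
BBBBBBB
BBBBBBY
BBBBBBB
BBBBBBB
BBBBBBB
BBBBBBB
WWWBBBB
WWWBBBB
BBBBBBB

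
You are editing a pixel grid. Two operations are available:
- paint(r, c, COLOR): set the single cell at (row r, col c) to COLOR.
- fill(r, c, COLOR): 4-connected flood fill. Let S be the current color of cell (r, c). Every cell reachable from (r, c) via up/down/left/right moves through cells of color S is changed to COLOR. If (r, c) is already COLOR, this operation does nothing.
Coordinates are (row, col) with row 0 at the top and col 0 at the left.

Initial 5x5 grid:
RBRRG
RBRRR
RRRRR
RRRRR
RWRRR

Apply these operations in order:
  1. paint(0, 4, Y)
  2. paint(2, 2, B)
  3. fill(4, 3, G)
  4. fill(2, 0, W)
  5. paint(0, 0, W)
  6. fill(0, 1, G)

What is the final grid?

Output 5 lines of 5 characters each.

Answer: WGWWY
WGWWW
WWBWW
WWWWW
WWWWW

Derivation:
After op 1 paint(0,4,Y):
RBRRY
RBRRR
RRRRR
RRRRR
RWRRR
After op 2 paint(2,2,B):
RBRRY
RBRRR
RRBRR
RRRRR
RWRRR
After op 3 fill(4,3,G) [20 cells changed]:
GBGGY
GBGGG
GGBGG
GGGGG
GWGGG
After op 4 fill(2,0,W) [20 cells changed]:
WBWWY
WBWWW
WWBWW
WWWWW
WWWWW
After op 5 paint(0,0,W):
WBWWY
WBWWW
WWBWW
WWWWW
WWWWW
After op 6 fill(0,1,G) [2 cells changed]:
WGWWY
WGWWW
WWBWW
WWWWW
WWWWW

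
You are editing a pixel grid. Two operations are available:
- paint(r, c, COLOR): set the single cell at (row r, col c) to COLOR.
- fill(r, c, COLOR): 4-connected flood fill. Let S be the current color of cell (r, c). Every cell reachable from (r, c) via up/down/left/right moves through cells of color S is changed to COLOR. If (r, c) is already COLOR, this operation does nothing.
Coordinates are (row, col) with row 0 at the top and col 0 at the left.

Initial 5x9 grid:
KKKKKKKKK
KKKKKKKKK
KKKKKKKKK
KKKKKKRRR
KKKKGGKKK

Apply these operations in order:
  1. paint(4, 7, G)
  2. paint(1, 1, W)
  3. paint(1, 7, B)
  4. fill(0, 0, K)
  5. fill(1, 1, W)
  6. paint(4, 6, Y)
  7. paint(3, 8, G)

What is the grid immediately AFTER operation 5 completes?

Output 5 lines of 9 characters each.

After op 1 paint(4,7,G):
KKKKKKKKK
KKKKKKKKK
KKKKKKKKK
KKKKKKRRR
KKKKGGKGK
After op 2 paint(1,1,W):
KKKKKKKKK
KWKKKKKKK
KKKKKKKKK
KKKKKKRRR
KKKKGGKGK
After op 3 paint(1,7,B):
KKKKKKKKK
KWKKKKKBK
KKKKKKKKK
KKKKKKRRR
KKKKGGKGK
After op 4 fill(0,0,K) [0 cells changed]:
KKKKKKKKK
KWKKKKKBK
KKKKKKKKK
KKKKKKRRR
KKKKGGKGK
After op 5 fill(1,1,W) [0 cells changed]:
KKKKKKKKK
KWKKKKKBK
KKKKKKKKK
KKKKKKRRR
KKKKGGKGK

Answer: KKKKKKKKK
KWKKKKKBK
KKKKKKKKK
KKKKKKRRR
KKKKGGKGK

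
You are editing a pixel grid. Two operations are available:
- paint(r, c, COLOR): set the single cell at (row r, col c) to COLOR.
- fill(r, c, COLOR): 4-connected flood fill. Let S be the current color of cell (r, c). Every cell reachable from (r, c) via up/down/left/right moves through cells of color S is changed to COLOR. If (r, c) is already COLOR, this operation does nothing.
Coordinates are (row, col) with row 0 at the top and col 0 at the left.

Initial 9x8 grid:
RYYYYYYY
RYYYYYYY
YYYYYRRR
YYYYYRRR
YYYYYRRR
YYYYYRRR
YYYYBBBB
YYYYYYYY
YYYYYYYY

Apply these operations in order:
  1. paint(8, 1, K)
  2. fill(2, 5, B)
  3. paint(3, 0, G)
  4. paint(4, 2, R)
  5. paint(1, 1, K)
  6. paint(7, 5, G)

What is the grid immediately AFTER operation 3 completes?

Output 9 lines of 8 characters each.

After op 1 paint(8,1,K):
RYYYYYYY
RYYYYYYY
YYYYYRRR
YYYYYRRR
YYYYYRRR
YYYYYRRR
YYYYBBBB
YYYYYYYY
YKYYYYYY
After op 2 fill(2,5,B) [12 cells changed]:
RYYYYYYY
RYYYYYYY
YYYYYBBB
YYYYYBBB
YYYYYBBB
YYYYYBBB
YYYYBBBB
YYYYYYYY
YKYYYYYY
After op 3 paint(3,0,G):
RYYYYYYY
RYYYYYYY
YYYYYBBB
GYYYYBBB
YYYYYBBB
YYYYYBBB
YYYYBBBB
YYYYYYYY
YKYYYYYY

Answer: RYYYYYYY
RYYYYYYY
YYYYYBBB
GYYYYBBB
YYYYYBBB
YYYYYBBB
YYYYBBBB
YYYYYYYY
YKYYYYYY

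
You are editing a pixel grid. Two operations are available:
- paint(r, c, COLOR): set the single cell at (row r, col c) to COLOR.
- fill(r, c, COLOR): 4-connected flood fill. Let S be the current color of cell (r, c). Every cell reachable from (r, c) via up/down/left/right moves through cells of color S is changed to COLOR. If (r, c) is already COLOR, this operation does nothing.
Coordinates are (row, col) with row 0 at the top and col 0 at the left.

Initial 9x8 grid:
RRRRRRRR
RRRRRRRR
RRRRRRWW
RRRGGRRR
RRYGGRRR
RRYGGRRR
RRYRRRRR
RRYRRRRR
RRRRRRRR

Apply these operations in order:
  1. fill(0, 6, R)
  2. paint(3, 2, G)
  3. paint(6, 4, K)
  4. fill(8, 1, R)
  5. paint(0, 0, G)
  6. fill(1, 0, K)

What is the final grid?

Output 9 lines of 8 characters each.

Answer: GKKKKKKK
KKKKKKKK
KKKKKKWW
KKGGGKKK
KKYGGKKK
KKYGGKKK
KKYKKKKK
KKYKKKKK
KKKKKKKK

Derivation:
After op 1 fill(0,6,R) [0 cells changed]:
RRRRRRRR
RRRRRRRR
RRRRRRWW
RRRGGRRR
RRYGGRRR
RRYGGRRR
RRYRRRRR
RRYRRRRR
RRRRRRRR
After op 2 paint(3,2,G):
RRRRRRRR
RRRRRRRR
RRRRRRWW
RRGGGRRR
RRYGGRRR
RRYGGRRR
RRYRRRRR
RRYRRRRR
RRRRRRRR
After op 3 paint(6,4,K):
RRRRRRRR
RRRRRRRR
RRRRRRWW
RRGGGRRR
RRYGGRRR
RRYGGRRR
RRYRKRRR
RRYRRRRR
RRRRRRRR
After op 4 fill(8,1,R) [0 cells changed]:
RRRRRRRR
RRRRRRRR
RRRRRRWW
RRGGGRRR
RRYGGRRR
RRYGGRRR
RRYRKRRR
RRYRRRRR
RRRRRRRR
After op 5 paint(0,0,G):
GRRRRRRR
RRRRRRRR
RRRRRRWW
RRGGGRRR
RRYGGRRR
RRYGGRRR
RRYRKRRR
RRYRRRRR
RRRRRRRR
After op 6 fill(1,0,K) [57 cells changed]:
GKKKKKKK
KKKKKKKK
KKKKKKWW
KKGGGKKK
KKYGGKKK
KKYGGKKK
KKYKKKKK
KKYKKKKK
KKKKKKKK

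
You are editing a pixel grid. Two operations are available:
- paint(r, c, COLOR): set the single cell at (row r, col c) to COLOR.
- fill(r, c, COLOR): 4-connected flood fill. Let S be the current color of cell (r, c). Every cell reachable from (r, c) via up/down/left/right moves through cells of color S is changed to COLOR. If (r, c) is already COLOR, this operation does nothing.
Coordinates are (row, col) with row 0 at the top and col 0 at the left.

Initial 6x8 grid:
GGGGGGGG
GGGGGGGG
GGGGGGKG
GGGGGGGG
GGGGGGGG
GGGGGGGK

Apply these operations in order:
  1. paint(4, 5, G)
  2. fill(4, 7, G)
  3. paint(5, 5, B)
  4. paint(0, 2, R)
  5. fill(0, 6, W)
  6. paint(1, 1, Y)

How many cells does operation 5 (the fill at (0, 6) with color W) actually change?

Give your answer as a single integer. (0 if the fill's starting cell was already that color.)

After op 1 paint(4,5,G):
GGGGGGGG
GGGGGGGG
GGGGGGKG
GGGGGGGG
GGGGGGGG
GGGGGGGK
After op 2 fill(4,7,G) [0 cells changed]:
GGGGGGGG
GGGGGGGG
GGGGGGKG
GGGGGGGG
GGGGGGGG
GGGGGGGK
After op 3 paint(5,5,B):
GGGGGGGG
GGGGGGGG
GGGGGGKG
GGGGGGGG
GGGGGGGG
GGGGGBGK
After op 4 paint(0,2,R):
GGRGGGGG
GGGGGGGG
GGGGGGKG
GGGGGGGG
GGGGGGGG
GGGGGBGK
After op 5 fill(0,6,W) [44 cells changed]:
WWRWWWWW
WWWWWWWW
WWWWWWKW
WWWWWWWW
WWWWWWWW
WWWWWBWK

Answer: 44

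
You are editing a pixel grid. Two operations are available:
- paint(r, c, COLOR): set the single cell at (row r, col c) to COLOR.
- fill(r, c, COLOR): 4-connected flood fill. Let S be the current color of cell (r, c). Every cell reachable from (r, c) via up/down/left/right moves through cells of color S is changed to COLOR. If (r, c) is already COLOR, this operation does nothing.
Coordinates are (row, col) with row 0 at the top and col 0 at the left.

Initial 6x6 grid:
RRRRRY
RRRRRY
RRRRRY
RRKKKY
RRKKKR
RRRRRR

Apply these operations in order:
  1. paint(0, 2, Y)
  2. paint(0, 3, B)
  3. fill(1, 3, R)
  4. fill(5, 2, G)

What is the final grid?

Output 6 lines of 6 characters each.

After op 1 paint(0,2,Y):
RRYRRY
RRRRRY
RRRRRY
RRKKKY
RRKKKR
RRRRRR
After op 2 paint(0,3,B):
RRYBRY
RRRRRY
RRRRRY
RRKKKY
RRKKKR
RRRRRR
After op 3 fill(1,3,R) [0 cells changed]:
RRYBRY
RRRRRY
RRRRRY
RRKKKY
RRKKKR
RRRRRR
After op 4 fill(5,2,G) [24 cells changed]:
GGYBGY
GGGGGY
GGGGGY
GGKKKY
GGKKKG
GGGGGG

Answer: GGYBGY
GGGGGY
GGGGGY
GGKKKY
GGKKKG
GGGGGG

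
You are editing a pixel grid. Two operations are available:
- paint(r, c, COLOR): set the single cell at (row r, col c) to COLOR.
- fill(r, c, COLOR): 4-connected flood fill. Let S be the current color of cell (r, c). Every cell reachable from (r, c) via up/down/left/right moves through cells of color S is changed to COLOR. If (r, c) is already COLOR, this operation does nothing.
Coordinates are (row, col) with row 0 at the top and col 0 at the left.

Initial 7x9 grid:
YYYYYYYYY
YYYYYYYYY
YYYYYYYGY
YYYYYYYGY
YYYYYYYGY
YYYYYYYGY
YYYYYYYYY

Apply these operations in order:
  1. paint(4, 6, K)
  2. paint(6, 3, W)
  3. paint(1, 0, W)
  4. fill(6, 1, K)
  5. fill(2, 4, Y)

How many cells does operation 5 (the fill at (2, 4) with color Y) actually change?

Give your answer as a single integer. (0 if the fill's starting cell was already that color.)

Answer: 57

Derivation:
After op 1 paint(4,6,K):
YYYYYYYYY
YYYYYYYYY
YYYYYYYGY
YYYYYYYGY
YYYYYYKGY
YYYYYYYGY
YYYYYYYYY
After op 2 paint(6,3,W):
YYYYYYYYY
YYYYYYYYY
YYYYYYYGY
YYYYYYYGY
YYYYYYKGY
YYYYYYYGY
YYYWYYYYY
After op 3 paint(1,0,W):
YYYYYYYYY
WYYYYYYYY
YYYYYYYGY
YYYYYYYGY
YYYYYYKGY
YYYYYYYGY
YYYWYYYYY
After op 4 fill(6,1,K) [56 cells changed]:
KKKKKKKKK
WKKKKKKKK
KKKKKKKGK
KKKKKKKGK
KKKKKKKGK
KKKKKKKGK
KKKWKKKKK
After op 5 fill(2,4,Y) [57 cells changed]:
YYYYYYYYY
WYYYYYYYY
YYYYYYYGY
YYYYYYYGY
YYYYYYYGY
YYYYYYYGY
YYYWYYYYY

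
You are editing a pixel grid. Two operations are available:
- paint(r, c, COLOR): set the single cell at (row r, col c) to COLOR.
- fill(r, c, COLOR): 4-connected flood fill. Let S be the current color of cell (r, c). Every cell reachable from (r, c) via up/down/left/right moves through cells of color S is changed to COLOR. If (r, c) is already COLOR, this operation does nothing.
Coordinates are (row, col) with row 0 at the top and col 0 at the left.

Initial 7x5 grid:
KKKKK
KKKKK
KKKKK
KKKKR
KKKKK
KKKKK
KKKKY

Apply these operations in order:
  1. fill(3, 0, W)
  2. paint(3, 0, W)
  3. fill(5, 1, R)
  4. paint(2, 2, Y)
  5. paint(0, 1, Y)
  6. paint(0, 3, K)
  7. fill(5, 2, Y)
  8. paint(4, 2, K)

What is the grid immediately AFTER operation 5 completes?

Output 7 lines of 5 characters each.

Answer: RYRRR
RRRRR
RRYRR
RRRRR
RRRRR
RRRRR
RRRRY

Derivation:
After op 1 fill(3,0,W) [33 cells changed]:
WWWWW
WWWWW
WWWWW
WWWWR
WWWWW
WWWWW
WWWWY
After op 2 paint(3,0,W):
WWWWW
WWWWW
WWWWW
WWWWR
WWWWW
WWWWW
WWWWY
After op 3 fill(5,1,R) [33 cells changed]:
RRRRR
RRRRR
RRRRR
RRRRR
RRRRR
RRRRR
RRRRY
After op 4 paint(2,2,Y):
RRRRR
RRRRR
RRYRR
RRRRR
RRRRR
RRRRR
RRRRY
After op 5 paint(0,1,Y):
RYRRR
RRRRR
RRYRR
RRRRR
RRRRR
RRRRR
RRRRY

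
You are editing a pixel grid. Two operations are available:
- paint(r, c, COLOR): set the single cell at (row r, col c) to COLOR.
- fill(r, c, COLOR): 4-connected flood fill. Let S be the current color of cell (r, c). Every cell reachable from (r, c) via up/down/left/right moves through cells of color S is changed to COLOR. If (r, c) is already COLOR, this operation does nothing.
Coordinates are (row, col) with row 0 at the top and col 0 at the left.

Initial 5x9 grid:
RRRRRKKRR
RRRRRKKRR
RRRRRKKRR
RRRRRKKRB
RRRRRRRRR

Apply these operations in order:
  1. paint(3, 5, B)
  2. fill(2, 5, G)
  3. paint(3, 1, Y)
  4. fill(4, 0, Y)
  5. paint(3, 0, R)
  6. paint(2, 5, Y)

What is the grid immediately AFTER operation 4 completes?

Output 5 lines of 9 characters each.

After op 1 paint(3,5,B):
RRRRRKKRR
RRRRRKKRR
RRRRRKKRR
RRRRRBKRB
RRRRRRRRR
After op 2 fill(2,5,G) [7 cells changed]:
RRRRRGGRR
RRRRRGGRR
RRRRRGGRR
RRRRRBGRB
RRRRRRRRR
After op 3 paint(3,1,Y):
RRRRRGGRR
RRRRRGGRR
RRRRRGGRR
RYRRRBGRB
RRRRRRRRR
After op 4 fill(4,0,Y) [35 cells changed]:
YYYYYGGYY
YYYYYGGYY
YYYYYGGYY
YYYYYBGYB
YYYYYYYYY

Answer: YYYYYGGYY
YYYYYGGYY
YYYYYGGYY
YYYYYBGYB
YYYYYYYYY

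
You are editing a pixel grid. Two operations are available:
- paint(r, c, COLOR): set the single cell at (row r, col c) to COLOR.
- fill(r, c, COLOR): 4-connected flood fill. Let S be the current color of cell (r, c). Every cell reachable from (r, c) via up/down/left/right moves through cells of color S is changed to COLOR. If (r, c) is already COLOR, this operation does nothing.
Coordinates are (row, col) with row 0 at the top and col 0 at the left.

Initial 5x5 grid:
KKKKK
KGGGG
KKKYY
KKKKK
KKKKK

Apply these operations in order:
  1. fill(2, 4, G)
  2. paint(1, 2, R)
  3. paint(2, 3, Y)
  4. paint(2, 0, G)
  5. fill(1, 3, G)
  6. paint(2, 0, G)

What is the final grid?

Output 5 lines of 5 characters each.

After op 1 fill(2,4,G) [2 cells changed]:
KKKKK
KGGGG
KKKGG
KKKKK
KKKKK
After op 2 paint(1,2,R):
KKKKK
KGRGG
KKKGG
KKKKK
KKKKK
After op 3 paint(2,3,Y):
KKKKK
KGRGG
KKKYG
KKKKK
KKKKK
After op 4 paint(2,0,G):
KKKKK
KGRGG
GKKYG
KKKKK
KKKKK
After op 5 fill(1,3,G) [0 cells changed]:
KKKKK
KGRGG
GKKYG
KKKKK
KKKKK
After op 6 paint(2,0,G):
KKKKK
KGRGG
GKKYG
KKKKK
KKKKK

Answer: KKKKK
KGRGG
GKKYG
KKKKK
KKKKK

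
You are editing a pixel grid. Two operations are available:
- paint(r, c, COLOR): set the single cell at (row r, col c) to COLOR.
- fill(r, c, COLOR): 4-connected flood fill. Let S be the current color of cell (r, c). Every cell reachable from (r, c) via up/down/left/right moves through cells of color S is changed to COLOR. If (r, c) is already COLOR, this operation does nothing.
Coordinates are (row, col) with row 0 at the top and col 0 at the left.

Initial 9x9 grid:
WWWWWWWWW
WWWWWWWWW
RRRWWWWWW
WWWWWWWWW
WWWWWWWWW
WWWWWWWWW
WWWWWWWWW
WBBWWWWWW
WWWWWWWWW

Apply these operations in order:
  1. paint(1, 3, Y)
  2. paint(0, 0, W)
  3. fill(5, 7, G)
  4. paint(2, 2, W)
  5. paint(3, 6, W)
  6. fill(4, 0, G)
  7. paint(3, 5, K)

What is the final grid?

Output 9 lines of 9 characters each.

After op 1 paint(1,3,Y):
WWWWWWWWW
WWWYWWWWW
RRRWWWWWW
WWWWWWWWW
WWWWWWWWW
WWWWWWWWW
WWWWWWWWW
WBBWWWWWW
WWWWWWWWW
After op 2 paint(0,0,W):
WWWWWWWWW
WWWYWWWWW
RRRWWWWWW
WWWWWWWWW
WWWWWWWWW
WWWWWWWWW
WWWWWWWWW
WBBWWWWWW
WWWWWWWWW
After op 3 fill(5,7,G) [75 cells changed]:
GGGGGGGGG
GGGYGGGGG
RRRGGGGGG
GGGGGGGGG
GGGGGGGGG
GGGGGGGGG
GGGGGGGGG
GBBGGGGGG
GGGGGGGGG
After op 4 paint(2,2,W):
GGGGGGGGG
GGGYGGGGG
RRWGGGGGG
GGGGGGGGG
GGGGGGGGG
GGGGGGGGG
GGGGGGGGG
GBBGGGGGG
GGGGGGGGG
After op 5 paint(3,6,W):
GGGGGGGGG
GGGYGGGGG
RRWGGGGGG
GGGGGGWGG
GGGGGGGGG
GGGGGGGGG
GGGGGGGGG
GBBGGGGGG
GGGGGGGGG
After op 6 fill(4,0,G) [0 cells changed]:
GGGGGGGGG
GGGYGGGGG
RRWGGGGGG
GGGGGGWGG
GGGGGGGGG
GGGGGGGGG
GGGGGGGGG
GBBGGGGGG
GGGGGGGGG
After op 7 paint(3,5,K):
GGGGGGGGG
GGGYGGGGG
RRWGGGGGG
GGGGGKWGG
GGGGGGGGG
GGGGGGGGG
GGGGGGGGG
GBBGGGGGG
GGGGGGGGG

Answer: GGGGGGGGG
GGGYGGGGG
RRWGGGGGG
GGGGGKWGG
GGGGGGGGG
GGGGGGGGG
GGGGGGGGG
GBBGGGGGG
GGGGGGGGG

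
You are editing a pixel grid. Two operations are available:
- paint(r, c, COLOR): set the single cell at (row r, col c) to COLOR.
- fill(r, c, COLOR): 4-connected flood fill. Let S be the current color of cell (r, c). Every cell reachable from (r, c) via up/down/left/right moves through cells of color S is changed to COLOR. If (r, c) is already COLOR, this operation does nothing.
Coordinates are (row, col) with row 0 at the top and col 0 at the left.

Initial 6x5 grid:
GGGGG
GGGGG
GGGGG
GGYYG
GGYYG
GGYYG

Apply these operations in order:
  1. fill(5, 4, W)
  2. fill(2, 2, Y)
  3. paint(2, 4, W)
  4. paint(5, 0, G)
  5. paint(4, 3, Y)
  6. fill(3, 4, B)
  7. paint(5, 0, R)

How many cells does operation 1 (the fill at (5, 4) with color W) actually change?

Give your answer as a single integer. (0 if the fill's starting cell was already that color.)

After op 1 fill(5,4,W) [24 cells changed]:
WWWWW
WWWWW
WWWWW
WWYYW
WWYYW
WWYYW

Answer: 24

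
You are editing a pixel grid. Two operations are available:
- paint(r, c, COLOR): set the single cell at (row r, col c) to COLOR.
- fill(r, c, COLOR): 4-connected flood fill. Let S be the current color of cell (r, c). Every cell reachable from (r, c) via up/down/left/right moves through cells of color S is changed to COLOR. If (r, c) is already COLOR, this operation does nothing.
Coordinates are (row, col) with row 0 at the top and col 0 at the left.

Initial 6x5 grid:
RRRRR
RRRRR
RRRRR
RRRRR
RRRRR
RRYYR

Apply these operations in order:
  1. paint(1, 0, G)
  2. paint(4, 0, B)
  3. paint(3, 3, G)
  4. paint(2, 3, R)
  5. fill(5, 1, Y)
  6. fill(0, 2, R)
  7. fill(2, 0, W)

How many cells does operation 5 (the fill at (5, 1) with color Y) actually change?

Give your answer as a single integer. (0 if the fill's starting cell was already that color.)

Answer: 25

Derivation:
After op 1 paint(1,0,G):
RRRRR
GRRRR
RRRRR
RRRRR
RRRRR
RRYYR
After op 2 paint(4,0,B):
RRRRR
GRRRR
RRRRR
RRRRR
BRRRR
RRYYR
After op 3 paint(3,3,G):
RRRRR
GRRRR
RRRRR
RRRGR
BRRRR
RRYYR
After op 4 paint(2,3,R):
RRRRR
GRRRR
RRRRR
RRRGR
BRRRR
RRYYR
After op 5 fill(5,1,Y) [25 cells changed]:
YYYYY
GYYYY
YYYYY
YYYGY
BYYYY
YYYYY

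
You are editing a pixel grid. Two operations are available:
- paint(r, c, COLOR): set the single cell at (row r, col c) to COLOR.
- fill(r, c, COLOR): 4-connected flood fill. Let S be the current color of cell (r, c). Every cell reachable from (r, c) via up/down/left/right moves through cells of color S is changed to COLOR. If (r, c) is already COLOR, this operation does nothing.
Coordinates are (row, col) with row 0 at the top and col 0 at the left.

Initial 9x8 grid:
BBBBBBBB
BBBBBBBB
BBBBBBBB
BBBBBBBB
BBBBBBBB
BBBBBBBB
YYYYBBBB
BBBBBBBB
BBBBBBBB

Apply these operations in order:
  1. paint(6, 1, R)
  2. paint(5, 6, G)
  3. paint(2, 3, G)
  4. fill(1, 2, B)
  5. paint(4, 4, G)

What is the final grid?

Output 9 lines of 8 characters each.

After op 1 paint(6,1,R):
BBBBBBBB
BBBBBBBB
BBBBBBBB
BBBBBBBB
BBBBBBBB
BBBBBBBB
YRYYBBBB
BBBBBBBB
BBBBBBBB
After op 2 paint(5,6,G):
BBBBBBBB
BBBBBBBB
BBBBBBBB
BBBBBBBB
BBBBBBBB
BBBBBBGB
YRYYBBBB
BBBBBBBB
BBBBBBBB
After op 3 paint(2,3,G):
BBBBBBBB
BBBBBBBB
BBBGBBBB
BBBBBBBB
BBBBBBBB
BBBBBBGB
YRYYBBBB
BBBBBBBB
BBBBBBBB
After op 4 fill(1,2,B) [0 cells changed]:
BBBBBBBB
BBBBBBBB
BBBGBBBB
BBBBBBBB
BBBBBBBB
BBBBBBGB
YRYYBBBB
BBBBBBBB
BBBBBBBB
After op 5 paint(4,4,G):
BBBBBBBB
BBBBBBBB
BBBGBBBB
BBBBBBBB
BBBBGBBB
BBBBBBGB
YRYYBBBB
BBBBBBBB
BBBBBBBB

Answer: BBBBBBBB
BBBBBBBB
BBBGBBBB
BBBBBBBB
BBBBGBBB
BBBBBBGB
YRYYBBBB
BBBBBBBB
BBBBBBBB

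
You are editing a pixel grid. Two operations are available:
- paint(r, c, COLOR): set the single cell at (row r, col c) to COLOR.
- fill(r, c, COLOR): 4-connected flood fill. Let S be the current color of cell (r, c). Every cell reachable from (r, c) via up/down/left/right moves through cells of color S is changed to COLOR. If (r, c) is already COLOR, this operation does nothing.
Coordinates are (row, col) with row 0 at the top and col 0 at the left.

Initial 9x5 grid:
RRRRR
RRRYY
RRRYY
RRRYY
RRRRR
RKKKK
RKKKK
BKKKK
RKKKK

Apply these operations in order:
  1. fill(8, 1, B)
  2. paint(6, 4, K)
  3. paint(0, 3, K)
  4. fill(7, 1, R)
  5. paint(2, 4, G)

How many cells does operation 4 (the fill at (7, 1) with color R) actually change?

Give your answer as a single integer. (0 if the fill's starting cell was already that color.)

Answer: 16

Derivation:
After op 1 fill(8,1,B) [16 cells changed]:
RRRRR
RRRYY
RRRYY
RRRYY
RRRRR
RBBBB
RBBBB
BBBBB
RBBBB
After op 2 paint(6,4,K):
RRRRR
RRRYY
RRRYY
RRRYY
RRRRR
RBBBB
RBBBK
BBBBB
RBBBB
After op 3 paint(0,3,K):
RRRKR
RRRYY
RRRYY
RRRYY
RRRRR
RBBBB
RBBBK
BBBBB
RBBBB
After op 4 fill(7,1,R) [16 cells changed]:
RRRKR
RRRYY
RRRYY
RRRYY
RRRRR
RRRRR
RRRRK
RRRRR
RRRRR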